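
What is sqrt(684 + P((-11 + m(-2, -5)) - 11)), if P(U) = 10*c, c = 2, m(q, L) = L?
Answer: 8*sqrt(11) ≈ 26.533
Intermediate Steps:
P(U) = 20 (P(U) = 10*2 = 20)
sqrt(684 + P((-11 + m(-2, -5)) - 11)) = sqrt(684 + 20) = sqrt(704) = 8*sqrt(11)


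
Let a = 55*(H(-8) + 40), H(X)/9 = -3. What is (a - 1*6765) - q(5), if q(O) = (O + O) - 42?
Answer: -6018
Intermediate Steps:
q(O) = -42 + 2*O (q(O) = 2*O - 42 = -42 + 2*O)
H(X) = -27 (H(X) = 9*(-3) = -27)
a = 715 (a = 55*(-27 + 40) = 55*13 = 715)
(a - 1*6765) - q(5) = (715 - 1*6765) - (-42 + 2*5) = (715 - 6765) - (-42 + 10) = -6050 - 1*(-32) = -6050 + 32 = -6018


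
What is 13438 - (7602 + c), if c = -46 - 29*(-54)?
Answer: 4316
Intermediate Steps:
c = 1520 (c = -46 + 1566 = 1520)
13438 - (7602 + c) = 13438 - (7602 + 1520) = 13438 - 1*9122 = 13438 - 9122 = 4316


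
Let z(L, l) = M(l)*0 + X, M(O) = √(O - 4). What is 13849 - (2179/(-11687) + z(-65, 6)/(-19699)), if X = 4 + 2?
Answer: 3188390422080/230222213 ≈ 13849.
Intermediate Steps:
X = 6
M(O) = √(-4 + O)
z(L, l) = 6 (z(L, l) = √(-4 + l)*0 + 6 = 0 + 6 = 6)
13849 - (2179/(-11687) + z(-65, 6)/(-19699)) = 13849 - (2179/(-11687) + 6/(-19699)) = 13849 - (2179*(-1/11687) + 6*(-1/19699)) = 13849 - (-2179/11687 - 6/19699) = 13849 - 1*(-42994243/230222213) = 13849 + 42994243/230222213 = 3188390422080/230222213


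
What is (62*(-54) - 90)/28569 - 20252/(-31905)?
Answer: 156296666/303831315 ≈ 0.51442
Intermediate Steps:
(62*(-54) - 90)/28569 - 20252/(-31905) = (-3348 - 90)*(1/28569) - 20252*(-1/31905) = -3438*1/28569 + 20252/31905 = -1146/9523 + 20252/31905 = 156296666/303831315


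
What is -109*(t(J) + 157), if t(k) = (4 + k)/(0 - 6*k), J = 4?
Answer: -51230/3 ≈ -17077.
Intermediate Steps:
t(k) = -(4 + k)/(6*k) (t(k) = (4 + k)/((-6*k)) = (4 + k)*(-1/(6*k)) = -(4 + k)/(6*k))
-109*(t(J) + 157) = -109*((⅙)*(-4 - 1*4)/4 + 157) = -109*((⅙)*(¼)*(-4 - 4) + 157) = -109*((⅙)*(¼)*(-8) + 157) = -109*(-⅓ + 157) = -109*470/3 = -51230/3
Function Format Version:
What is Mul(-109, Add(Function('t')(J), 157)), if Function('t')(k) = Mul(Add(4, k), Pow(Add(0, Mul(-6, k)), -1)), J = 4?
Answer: Rational(-51230, 3) ≈ -17077.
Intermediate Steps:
Function('t')(k) = Mul(Rational(-1, 6), Pow(k, -1), Add(4, k)) (Function('t')(k) = Mul(Add(4, k), Pow(Mul(-6, k), -1)) = Mul(Add(4, k), Mul(Rational(-1, 6), Pow(k, -1))) = Mul(Rational(-1, 6), Pow(k, -1), Add(4, k)))
Mul(-109, Add(Function('t')(J), 157)) = Mul(-109, Add(Mul(Rational(1, 6), Pow(4, -1), Add(-4, Mul(-1, 4))), 157)) = Mul(-109, Add(Mul(Rational(1, 6), Rational(1, 4), Add(-4, -4)), 157)) = Mul(-109, Add(Mul(Rational(1, 6), Rational(1, 4), -8), 157)) = Mul(-109, Add(Rational(-1, 3), 157)) = Mul(-109, Rational(470, 3)) = Rational(-51230, 3)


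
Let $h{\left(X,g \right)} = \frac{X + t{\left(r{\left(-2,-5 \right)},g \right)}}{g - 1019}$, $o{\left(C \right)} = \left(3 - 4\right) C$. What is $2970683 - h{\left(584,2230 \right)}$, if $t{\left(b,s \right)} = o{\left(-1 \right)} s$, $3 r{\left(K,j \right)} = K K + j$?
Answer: $\frac{513927757}{173} \approx 2.9707 \cdot 10^{6}$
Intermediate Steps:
$o{\left(C \right)} = - C$
$r{\left(K,j \right)} = \frac{j}{3} + \frac{K^{2}}{3}$ ($r{\left(K,j \right)} = \frac{K K + j}{3} = \frac{K^{2} + j}{3} = \frac{j + K^{2}}{3} = \frac{j}{3} + \frac{K^{2}}{3}$)
$t{\left(b,s \right)} = s$ ($t{\left(b,s \right)} = \left(-1\right) \left(-1\right) s = 1 s = s$)
$h{\left(X,g \right)} = \frac{X + g}{-1019 + g}$ ($h{\left(X,g \right)} = \frac{X + g}{g - 1019} = \frac{X + g}{-1019 + g}$)
$2970683 - h{\left(584,2230 \right)} = 2970683 - \frac{584 + 2230}{-1019 + 2230} = 2970683 - \frac{1}{1211} \cdot 2814 = 2970683 - \frac{402}{173} = \frac{513927757}{173}$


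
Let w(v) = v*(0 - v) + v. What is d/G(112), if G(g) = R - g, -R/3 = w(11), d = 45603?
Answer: 45603/218 ≈ 209.19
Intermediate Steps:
w(v) = v - v² (w(v) = v*(-v) + v = -v² + v = v - v²)
R = 330 (R = -33*(1 - 1*11) = -33*(1 - 11) = -33*(-10) = -3*(-110) = 330)
G(g) = 330 - g
d/G(112) = 45603/(330 - 1*112) = 45603/(330 - 112) = 45603/218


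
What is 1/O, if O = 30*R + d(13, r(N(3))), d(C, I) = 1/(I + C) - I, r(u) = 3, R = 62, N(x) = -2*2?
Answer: 16/29713 ≈ 0.00053849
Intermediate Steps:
N(x) = -4
d(C, I) = 1/(C + I) - I
O = 29713/16 (O = 30*62 + (1 - 1*3² - 1*13*3)/(13 + 3) = 1860 + (1 - 1*9 - 39)/16 = 1860 + (1 - 9 - 39)/16 = 1860 + (1/16)*(-47) = 1860 - 47/16 = 29713/16 ≈ 1857.1)
1/O = 1/(29713/16) = 16/29713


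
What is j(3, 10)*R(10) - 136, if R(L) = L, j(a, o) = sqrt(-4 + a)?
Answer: -136 + 10*I ≈ -136.0 + 10.0*I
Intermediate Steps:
j(3, 10)*R(10) - 136 = sqrt(-4 + 3)*10 - 136 = sqrt(-1)*10 - 136 = I*10 - 136 = 10*I - 136 = -136 + 10*I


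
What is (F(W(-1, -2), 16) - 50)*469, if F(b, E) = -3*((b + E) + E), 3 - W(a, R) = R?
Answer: -75509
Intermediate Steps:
W(a, R) = 3 - R
F(b, E) = -6*E - 3*b (F(b, E) = -3*((E + b) + E) = -3*(b + 2*E) = -6*E - 3*b)
(F(W(-1, -2), 16) - 50)*469 = ((-6*16 - 3*(3 - 1*(-2))) - 50)*469 = ((-96 - 3*(3 + 2)) - 50)*469 = ((-96 - 3*5) - 50)*469 = ((-96 - 15) - 50)*469 = (-111 - 50)*469 = -161*469 = -75509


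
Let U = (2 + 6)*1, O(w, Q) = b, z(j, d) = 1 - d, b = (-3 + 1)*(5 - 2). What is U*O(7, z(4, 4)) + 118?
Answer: 70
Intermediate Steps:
b = -6 (b = -2*3 = -6)
O(w, Q) = -6
U = 8 (U = 8*1 = 8)
U*O(7, z(4, 4)) + 118 = 8*(-6) + 118 = -48 + 118 = 70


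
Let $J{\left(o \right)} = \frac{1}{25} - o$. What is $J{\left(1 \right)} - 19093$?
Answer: $- \frac{477349}{25} \approx -19094.0$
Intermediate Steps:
$J{\left(o \right)} = \frac{1}{25} - o$
$J{\left(1 \right)} - 19093 = \left(\frac{1}{25} - 1\right) - 19093 = - \frac{24}{25} - 19093 = - \frac{477349}{25}$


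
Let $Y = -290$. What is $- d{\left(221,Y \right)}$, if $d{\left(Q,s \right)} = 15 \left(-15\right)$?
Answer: $225$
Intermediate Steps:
$d{\left(Q,s \right)} = -225$
$- d{\left(221,Y \right)} = \left(-1\right) \left(-225\right) = 225$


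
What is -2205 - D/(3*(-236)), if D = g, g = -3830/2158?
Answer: -1684471975/763932 ≈ -2205.0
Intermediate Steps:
g = -1915/1079 (g = -3830*1/2158 = -1915/1079 ≈ -1.7748)
D = -1915/1079 ≈ -1.7748
-2205 - D/(3*(-236)) = -2205 - (-1915)/(1079*(3*(-236))) = -2205 - (-1915)/(1079*(-708)) = -2205 - (-1915)*(-1)/(1079*708) = -2205 - 1*1915/763932 = -2205 - 1915/763932 = -1684471975/763932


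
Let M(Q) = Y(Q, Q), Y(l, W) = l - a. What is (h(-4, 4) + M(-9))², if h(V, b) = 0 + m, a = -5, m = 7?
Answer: 9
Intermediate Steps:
h(V, b) = 7 (h(V, b) = 0 + 7 = 7)
Y(l, W) = 5 + l (Y(l, W) = l - 1*(-5) = l + 5 = 5 + l)
M(Q) = 5 + Q
(h(-4, 4) + M(-9))² = (7 + (5 - 9))² = (7 - 4)² = 3² = 9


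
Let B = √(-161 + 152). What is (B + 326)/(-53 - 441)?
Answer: -163/247 - 3*I/494 ≈ -0.65992 - 0.0060729*I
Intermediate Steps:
B = 3*I (B = √(-9) = 3*I ≈ 3.0*I)
(B + 326)/(-53 - 441) = (3*I + 326)/(-53 - 441) = (326 + 3*I)/(-494) = (326 + 3*I)*(-1/494) = -163/247 - 3*I/494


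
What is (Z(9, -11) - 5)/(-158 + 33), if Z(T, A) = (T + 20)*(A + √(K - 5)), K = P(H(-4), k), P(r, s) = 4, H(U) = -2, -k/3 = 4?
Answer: 324/125 - 29*I/125 ≈ 2.592 - 0.232*I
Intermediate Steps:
k = -12 (k = -3*4 = -12)
K = 4
Z(T, A) = (20 + T)*(I + A) (Z(T, A) = (T + 20)*(A + √(4 - 5)) = (20 + T)*(A + √(-1)) = (20 + T)*(A + I) = (20 + T)*(I + A))
(Z(9, -11) - 5)/(-158 + 33) = ((20*I + 20*(-11) + I*9 - 11*9) - 5)/(-158 + 33) = ((20*I - 220 + 9*I - 99) - 5)/(-125) = ((-319 + 29*I) - 5)*(-1/125) = (-324 + 29*I)*(-1/125) = 324/125 - 29*I/125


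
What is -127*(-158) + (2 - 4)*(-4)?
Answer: 20074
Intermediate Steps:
-127*(-158) + (2 - 4)*(-4) = 20066 - 2*(-4) = 20066 + 8 = 20074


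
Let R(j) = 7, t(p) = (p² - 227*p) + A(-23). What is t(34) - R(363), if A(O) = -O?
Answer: -6546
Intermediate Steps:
t(p) = 23 + p² - 227*p (t(p) = (p² - 227*p) - 1*(-23) = (p² - 227*p) + 23 = 23 + p² - 227*p)
t(34) - R(363) = (23 + 34² - 227*34) - 1*7 = (23 + 1156 - 7718) - 7 = -6539 - 7 = -6546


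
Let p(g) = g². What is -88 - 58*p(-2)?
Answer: -320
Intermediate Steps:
-88 - 58*p(-2) = -88 - 58*(-2)² = -88 - 58*4 = -88 - 232 = -320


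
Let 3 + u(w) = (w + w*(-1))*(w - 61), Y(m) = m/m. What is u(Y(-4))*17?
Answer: -51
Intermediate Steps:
Y(m) = 1
u(w) = -3 (u(w) = -3 + (w + w*(-1))*(w - 61) = -3 + (w - w)*(-61 + w) = -3 + 0*(-61 + w) = -3 + 0 = -3)
u(Y(-4))*17 = -3*17 = -51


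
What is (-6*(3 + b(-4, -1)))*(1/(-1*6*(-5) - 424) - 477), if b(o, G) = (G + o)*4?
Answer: -9584889/197 ≈ -48654.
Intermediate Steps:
b(o, G) = 4*G + 4*o
(-6*(3 + b(-4, -1)))*(1/(-1*6*(-5) - 424) - 477) = (-6*(3 + (4*(-1) + 4*(-4))))*(1/(-1*6*(-5) - 424) - 477) = (-6*(3 + (-4 - 16)))*(1/(-6*(-5) - 424) - 477) = (-6*(3 - 20))*(1/(30 - 424) - 477) = (-6*(-17))*(1/(-394) - 477) = 102*(-1/394 - 477) = 102*(-187939/394) = -9584889/197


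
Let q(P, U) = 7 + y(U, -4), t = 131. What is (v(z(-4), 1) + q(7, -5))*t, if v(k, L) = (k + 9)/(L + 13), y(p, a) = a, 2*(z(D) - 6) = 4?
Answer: 7729/14 ≈ 552.07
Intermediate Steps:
z(D) = 8 (z(D) = 6 + (1/2)*4 = 6 + 2 = 8)
q(P, U) = 3 (q(P, U) = 7 - 4 = 3)
v(k, L) = (9 + k)/(13 + L)
(v(z(-4), 1) + q(7, -5))*t = ((9 + 8)/(13 + 1) + 3)*131 = (17/14 + 3)*131 = (59/14)*131 = 7729/14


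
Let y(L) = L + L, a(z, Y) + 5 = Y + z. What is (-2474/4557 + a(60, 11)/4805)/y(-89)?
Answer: 186884/62863815 ≈ 0.0029728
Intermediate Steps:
a(z, Y) = -5 + Y + z (a(z, Y) = -5 + (Y + z) = -5 + Y + z)
y(L) = 2*L
(-2474/4557 + a(60, 11)/4805)/y(-89) = (-2474/4557 + (-5 + 11 + 60)/4805)/((2*(-89))) = (-2474*1/4557 + 66*(1/4805))/(-178) = (-2474/4557 + 66/4805)*(-1/178) = -373768/706335*(-1/178) = 186884/62863815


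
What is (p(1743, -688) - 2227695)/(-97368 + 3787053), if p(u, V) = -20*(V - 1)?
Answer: -442783/737937 ≈ -0.60003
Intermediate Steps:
p(u, V) = 20 - 20*V (p(u, V) = -20*(-1 + V) = 20 - 20*V)
(p(1743, -688) - 2227695)/(-97368 + 3787053) = ((20 - 20*(-688)) - 2227695)/(-97368 + 3787053) = ((20 + 13760) - 2227695)/3689685 = (13780 - 2227695)*(1/3689685) = -2213915*1/3689685 = -442783/737937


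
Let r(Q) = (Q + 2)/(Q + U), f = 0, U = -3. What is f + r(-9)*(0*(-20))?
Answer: 0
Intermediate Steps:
r(Q) = (2 + Q)/(-3 + Q) (r(Q) = (Q + 2)/(Q - 3) = (2 + Q)/(-3 + Q))
f + r(-9)*(0*(-20)) = 0 + ((2 - 9)/(-3 - 9))*(0*(-20)) = 0 + (-7/(-12))*0 = 0 - 1/12*(-7)*0 = 0 + (7/12)*0 = 0 + 0 = 0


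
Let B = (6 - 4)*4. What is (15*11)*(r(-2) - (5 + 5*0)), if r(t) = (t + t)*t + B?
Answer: 1815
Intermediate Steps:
B = 8 (B = 2*4 = 8)
r(t) = 8 + 2*t² (r(t) = (t + t)*t + 8 = (2*t)*t + 8 = 2*t² + 8 = 8 + 2*t²)
(15*11)*(r(-2) - (5 + 5*0)) = (15*11)*((8 + 2*(-2)²) - (5 + 5*0)) = 165*((8 + 2*4) - (5 + 0)) = 165*((8 + 8) - 1*5) = 165*(16 - 5) = 165*11 = 1815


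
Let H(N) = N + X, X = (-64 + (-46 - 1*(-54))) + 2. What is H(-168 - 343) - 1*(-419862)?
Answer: 419297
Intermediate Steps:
X = -54 (X = (-64 + (-46 + 54)) + 2 = (-64 + 8) + 2 = -56 + 2 = -54)
H(N) = -54 + N (H(N) = N - 54 = -54 + N)
H(-168 - 343) - 1*(-419862) = (-54 + (-168 - 343)) - 1*(-419862) = (-54 - 511) + 419862 = -565 + 419862 = 419297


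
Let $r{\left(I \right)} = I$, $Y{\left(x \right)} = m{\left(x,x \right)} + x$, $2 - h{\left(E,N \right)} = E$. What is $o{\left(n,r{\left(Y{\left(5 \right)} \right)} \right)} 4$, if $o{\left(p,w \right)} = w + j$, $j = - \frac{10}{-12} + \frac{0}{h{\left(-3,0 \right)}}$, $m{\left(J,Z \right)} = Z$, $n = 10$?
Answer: $\frac{130}{3} \approx 43.333$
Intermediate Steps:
$h{\left(E,N \right)} = 2 - E$
$Y{\left(x \right)} = 2 x$ ($Y{\left(x \right)} = x + x = 2 x$)
$j = \frac{5}{6}$ ($j = - \frac{10}{-12} + \frac{0}{2 - -3} = \left(-10\right) \left(- \frac{1}{12}\right) + \frac{0}{2 + 3} = \frac{5}{6} + \frac{0}{5} = \frac{5}{6} + 0 \cdot \frac{1}{5} = \frac{5}{6} + 0 = \frac{5}{6} \approx 0.83333$)
$o{\left(p,w \right)} = \frac{5}{6} + w$ ($o{\left(p,w \right)} = w + \frac{5}{6} = \frac{5}{6} + w$)
$o{\left(n,r{\left(Y{\left(5 \right)} \right)} \right)} 4 = \left(\frac{5}{6} + 2 \cdot 5\right) 4 = \left(\frac{5}{6} + 10\right) 4 = \frac{65}{6} \cdot 4 = \frac{130}{3}$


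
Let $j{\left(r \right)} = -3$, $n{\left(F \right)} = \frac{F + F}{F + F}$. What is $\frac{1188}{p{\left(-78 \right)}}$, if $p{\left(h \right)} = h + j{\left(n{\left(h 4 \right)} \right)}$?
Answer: $- \frac{44}{3} \approx -14.667$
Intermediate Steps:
$n{\left(F \right)} = 1$ ($n{\left(F \right)} = \frac{2 F}{2 F} = 2 F \frac{1}{2 F} = 1$)
$p{\left(h \right)} = -3 + h$ ($p{\left(h \right)} = h - 3 = -3 + h$)
$\frac{1188}{p{\left(-78 \right)}} = \frac{1188}{-3 - 78} = \frac{1188}{-81} = 1188 \left(- \frac{1}{81}\right) = - \frac{44}{3}$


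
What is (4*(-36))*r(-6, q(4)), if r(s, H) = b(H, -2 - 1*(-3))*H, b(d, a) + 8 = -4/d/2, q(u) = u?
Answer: 4896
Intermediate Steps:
b(d, a) = -8 - 2/d (b(d, a) = -8 - 4/d/2 = -8 - 4/d*(½) = -8 - 2/d)
r(s, H) = H*(-8 - 2/H) (r(s, H) = (-8 - 2/H)*H = H*(-8 - 2/H))
(4*(-36))*r(-6, q(4)) = (4*(-36))*(-2 - 8*4) = -144*(-2 - 32) = -144*(-34) = 4896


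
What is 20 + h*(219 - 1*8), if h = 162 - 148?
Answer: 2974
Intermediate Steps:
h = 14
20 + h*(219 - 1*8) = 20 + 14*(219 - 1*8) = 20 + 14*(219 - 8) = 20 + 14*211 = 20 + 2954 = 2974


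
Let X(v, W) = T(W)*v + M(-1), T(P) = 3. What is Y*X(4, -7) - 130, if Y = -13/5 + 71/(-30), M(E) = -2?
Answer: -539/3 ≈ -179.67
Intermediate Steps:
Y = -149/30 (Y = -13*1/5 + 71*(-1/30) = -13/5 - 71/30 = -149/30 ≈ -4.9667)
X(v, W) = -2 + 3*v (X(v, W) = 3*v - 2 = -2 + 3*v)
Y*X(4, -7) - 130 = -149*(-2 + 3*4)/30 - 130 = -149*(-2 + 12)/30 - 130 = -149/30*10 - 130 = -149/3 - 130 = -539/3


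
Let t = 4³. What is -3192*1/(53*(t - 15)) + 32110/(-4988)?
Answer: -7093669/925274 ≈ -7.6666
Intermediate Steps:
t = 64
-3192*1/(53*(t - 15)) + 32110/(-4988) = -3192*1/(53*(64 - 15)) + 32110/(-4988) = -3192/(49*53) + 32110*(-1/4988) = -3192/2597 - 16055/2494 = -3192*1/2597 - 16055/2494 = -456/371 - 16055/2494 = -7093669/925274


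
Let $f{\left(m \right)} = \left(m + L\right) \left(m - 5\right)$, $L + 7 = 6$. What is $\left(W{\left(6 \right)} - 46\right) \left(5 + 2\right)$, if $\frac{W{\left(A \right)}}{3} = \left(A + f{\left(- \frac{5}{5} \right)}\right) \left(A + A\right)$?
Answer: $4214$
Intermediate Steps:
$L = -1$ ($L = -7 + 6 = -1$)
$f{\left(m \right)} = \left(-1 + m\right) \left(-5 + m\right)$ ($f{\left(m \right)} = \left(m - 1\right) \left(m - 5\right) = \left(-1 + m\right) \left(-5 + m\right)$)
$W{\left(A \right)} = 6 A \left(12 + A\right)$ ($W{\left(A \right)} = 3 \left(A + \left(5 + \left(- \frac{5}{5}\right)^{2} - 6 \left(- \frac{5}{5}\right)\right)\right) \left(A + A\right) = 3 \left(A + \left(5 + \left(\left(-5\right) \frac{1}{5}\right)^{2} - 6 \left(\left(-5\right) \frac{1}{5}\right)\right)\right) 2 A = 3 \left(A + \left(5 + \left(-1\right)^{2} - -6\right)\right) 2 A = 3 \left(A + \left(5 + 1 + 6\right)\right) 2 A = 3 \left(A + 12\right) 2 A = 3 \left(12 + A\right) 2 A = 3 \cdot 2 A \left(12 + A\right) = 6 A \left(12 + A\right)$)
$\left(W{\left(6 \right)} - 46\right) \left(5 + 2\right) = \left(6 \cdot 6 \left(12 + 6\right) - 46\right) \left(5 + 2\right) = \left(6 \cdot 6 \cdot 18 - 46\right) 7 = \left(648 - 46\right) 7 = 602 \cdot 7 = 4214$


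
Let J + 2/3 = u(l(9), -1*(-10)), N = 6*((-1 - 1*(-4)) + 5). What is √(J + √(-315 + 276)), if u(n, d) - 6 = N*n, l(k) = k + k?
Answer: √(7824 + 9*I*√39)/3 ≈ 29.485 + 0.1059*I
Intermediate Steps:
N = 48 (N = 6*((-1 + 4) + 5) = 6*(3 + 5) = 6*8 = 48)
l(k) = 2*k
u(n, d) = 6 + 48*n
J = 2608/3 (J = -⅔ + (6 + 48*(2*9)) = -⅔ + (6 + 48*18) = -⅔ + (6 + 864) = -⅔ + 870 = 2608/3 ≈ 869.33)
√(J + √(-315 + 276)) = √(2608/3 + √(-315 + 276)) = √(2608/3 + √(-39)) = √(2608/3 + I*√39)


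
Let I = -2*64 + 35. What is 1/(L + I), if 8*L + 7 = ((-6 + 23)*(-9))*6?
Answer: -8/1669 ≈ -0.0047933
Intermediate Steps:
I = -93 (I = -128 + 35 = -93)
L = -925/8 (L = -7/8 + (((-6 + 23)*(-9))*6)/8 = -7/8 + ((17*(-9))*6)/8 = -7/8 + (-153*6)/8 = -7/8 + (1/8)*(-918) = -7/8 - 459/4 = -925/8 ≈ -115.63)
1/(L + I) = 1/(-925/8 - 93) = 1/(-1669/8) = -8/1669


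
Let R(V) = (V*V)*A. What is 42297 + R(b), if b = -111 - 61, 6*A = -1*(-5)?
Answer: 200851/3 ≈ 66950.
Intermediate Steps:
A = ⅚ (A = (-1*(-5))/6 = (⅙)*5 = ⅚ ≈ 0.83333)
b = -172
R(V) = 5*V²/6 (R(V) = (V*V)*(⅚) = V²*(⅚) = 5*V²/6)
42297 + R(b) = 42297 + (⅚)*(-172)² = 42297 + (⅚)*29584 = 42297 + 73960/3 = 200851/3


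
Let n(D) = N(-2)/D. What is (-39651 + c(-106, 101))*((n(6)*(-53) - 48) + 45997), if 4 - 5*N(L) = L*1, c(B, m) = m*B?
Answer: -11566600044/5 ≈ -2.3133e+9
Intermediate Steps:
c(B, m) = B*m
N(L) = 4/5 - L/5
n(D) = 6/(5*D) (n(D) = (4/5 - 1/5*(-2))/D = (4/5 + 2/5)/D = 6/(5*D))
(-39651 + c(-106, 101))*((n(6)*(-53) - 48) + 45997) = (-39651 - 106*101)*((((6/5)/6)*(-53) - 48) + 45997) = (-39651 - 10706)*((((6/5)*(1/6))*(-53) - 48) + 45997) = -50357*(((1/5)*(-53) - 48) + 45997) = -50357*((-53/5 - 48) + 45997) = -50357*(-293/5 + 45997) = -50357*229692/5 = -11566600044/5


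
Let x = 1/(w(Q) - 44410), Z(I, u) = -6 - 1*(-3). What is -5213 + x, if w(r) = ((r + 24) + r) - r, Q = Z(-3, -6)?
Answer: -231399858/44389 ≈ -5213.0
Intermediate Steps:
Z(I, u) = -3 (Z(I, u) = -6 + 3 = -3)
Q = -3
w(r) = 24 + r (w(r) = ((24 + r) + r) - r = (24 + 2*r) - r = 24 + r)
x = -1/44389 (x = 1/((24 - 3) - 44410) = 1/(21 - 44410) = 1/(-44389) = -1/44389 ≈ -2.2528e-5)
-5213 + x = -5213 - 1/44389 = -231399858/44389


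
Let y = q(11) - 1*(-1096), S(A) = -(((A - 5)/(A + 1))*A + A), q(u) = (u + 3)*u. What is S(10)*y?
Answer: -200000/11 ≈ -18182.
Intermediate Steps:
q(u) = u*(3 + u) (q(u) = (3 + u)*u = u*(3 + u))
S(A) = -A - A*(-5 + A)/(1 + A) (S(A) = -(((-5 + A)/(1 + A))*A + A) = -(A*(-5 + A)/(1 + A) + A) = -(A + A*(-5 + A)/(1 + A)) = -A - A*(-5 + A)/(1 + A))
y = 1250 (y = 11*(3 + 11) - 1*(-1096) = 11*14 + 1096 = 154 + 1096 = 1250)
S(10)*y = (2*10*(2 - 1*10)/(1 + 10))*1250 = (2*10*(2 - 10)/11)*1250 = (2*10*(1/11)*(-8))*1250 = -160/11*1250 = -200000/11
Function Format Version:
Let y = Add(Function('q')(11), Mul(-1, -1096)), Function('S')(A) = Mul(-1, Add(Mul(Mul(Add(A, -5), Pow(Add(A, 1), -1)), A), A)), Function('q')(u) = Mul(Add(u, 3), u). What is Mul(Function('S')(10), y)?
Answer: Rational(-200000, 11) ≈ -18182.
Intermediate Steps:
Function('q')(u) = Mul(u, Add(3, u)) (Function('q')(u) = Mul(Add(3, u), u) = Mul(u, Add(3, u)))
Function('S')(A) = Add(Mul(-1, A), Mul(-1, A, Pow(Add(1, A), -1), Add(-5, A))) (Function('S')(A) = Mul(-1, Add(Mul(Mul(Add(-5, A), Pow(Add(1, A), -1)), A), A)) = Mul(-1, Add(Mul(Mul(Pow(Add(1, A), -1), Add(-5, A)), A), A)) = Mul(-1, Add(Mul(A, Pow(Add(1, A), -1), Add(-5, A)), A)) = Mul(-1, Add(A, Mul(A, Pow(Add(1, A), -1), Add(-5, A)))) = Add(Mul(-1, A), Mul(-1, A, Pow(Add(1, A), -1), Add(-5, A))))
y = 1250 (y = Add(Mul(11, Add(3, 11)), Mul(-1, -1096)) = Add(Mul(11, 14), 1096) = Add(154, 1096) = 1250)
Mul(Function('S')(10), y) = Mul(Mul(2, 10, Pow(Add(1, 10), -1), Add(2, Mul(-1, 10))), 1250) = Mul(Mul(2, 10, Pow(11, -1), Add(2, -10)), 1250) = Mul(Mul(2, 10, Rational(1, 11), -8), 1250) = Mul(Rational(-160, 11), 1250) = Rational(-200000, 11)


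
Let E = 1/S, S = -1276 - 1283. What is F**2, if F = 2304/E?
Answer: 34762061316096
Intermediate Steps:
S = -2559
E = -1/2559 (E = 1/(-2559) = -1/2559 ≈ -0.00039078)
F = -5895936 (F = 2304/(-1/2559) = 2304*(-2559) = -5895936)
F**2 = (-5895936)**2 = 34762061316096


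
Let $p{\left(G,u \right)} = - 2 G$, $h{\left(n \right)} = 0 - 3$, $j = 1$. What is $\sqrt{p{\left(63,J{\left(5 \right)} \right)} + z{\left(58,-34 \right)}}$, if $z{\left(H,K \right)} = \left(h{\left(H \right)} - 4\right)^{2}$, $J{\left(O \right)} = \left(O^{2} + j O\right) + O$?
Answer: $i \sqrt{77} \approx 8.775 i$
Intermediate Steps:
$J{\left(O \right)} = O^{2} + 2 O$ ($J{\left(O \right)} = \left(O^{2} + 1 O\right) + O = \left(O^{2} + O\right) + O = \left(O + O^{2}\right) + O = O^{2} + 2 O$)
$h{\left(n \right)} = -3$
$z{\left(H,K \right)} = 49$ ($z{\left(H,K \right)} = \left(-3 - 4\right)^{2} = \left(-7\right)^{2} = 49$)
$\sqrt{p{\left(63,J{\left(5 \right)} \right)} + z{\left(58,-34 \right)}} = \sqrt{\left(-2\right) 63 + 49} = \sqrt{-126 + 49} = \sqrt{-77} = i \sqrt{77}$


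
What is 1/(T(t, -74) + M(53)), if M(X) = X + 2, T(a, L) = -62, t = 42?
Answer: -1/7 ≈ -0.14286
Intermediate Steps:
M(X) = 2 + X
1/(T(t, -74) + M(53)) = 1/(-62 + (2 + 53)) = 1/(-62 + 55) = 1/(-7) = -1/7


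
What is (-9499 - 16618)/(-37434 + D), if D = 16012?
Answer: 26117/21422 ≈ 1.2192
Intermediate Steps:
(-9499 - 16618)/(-37434 + D) = (-9499 - 16618)/(-37434 + 16012) = -26117/(-21422) = -26117*(-1/21422) = 26117/21422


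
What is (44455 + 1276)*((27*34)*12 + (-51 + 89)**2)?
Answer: 569808260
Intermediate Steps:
(44455 + 1276)*((27*34)*12 + (-51 + 89)**2) = 45731*(918*12 + 38**2) = 45731*(11016 + 1444) = 45731*12460 = 569808260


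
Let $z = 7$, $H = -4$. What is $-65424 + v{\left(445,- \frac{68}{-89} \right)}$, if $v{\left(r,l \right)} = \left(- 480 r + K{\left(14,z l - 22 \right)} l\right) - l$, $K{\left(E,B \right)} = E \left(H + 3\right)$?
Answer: $- \frac{24834156}{89} \approx -2.7904 \cdot 10^{5}$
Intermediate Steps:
$K{\left(E,B \right)} = - E$ ($K{\left(E,B \right)} = E \left(-4 + 3\right) = E \left(-1\right) = - E$)
$v{\left(r,l \right)} = - 480 r - 15 l$ ($v{\left(r,l \right)} = \left(- 480 r + \left(-1\right) 14 l\right) - l = \left(- 480 r - 14 l\right) - l = - 480 r - 15 l$)
$-65424 + v{\left(445,- \frac{68}{-89} \right)} = -65424 - \left(213600 + 15 \left(- \frac{68}{-89}\right)\right) = -65424 - \left(213600 + 15 \left(\left(-68\right) \left(- \frac{1}{89}\right)\right)\right) = -65424 - \frac{19011420}{89} = - \frac{24834156}{89}$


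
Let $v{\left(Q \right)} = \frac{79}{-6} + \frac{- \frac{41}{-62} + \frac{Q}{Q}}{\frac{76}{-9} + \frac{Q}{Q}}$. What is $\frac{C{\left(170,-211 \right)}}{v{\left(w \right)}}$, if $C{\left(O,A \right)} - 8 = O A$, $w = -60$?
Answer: $\frac{111728061}{41716} \approx 2678.3$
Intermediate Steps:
$C{\left(O,A \right)} = 8 + A O$ ($C{\left(O,A \right)} = 8 + O A = 8 + A O$)
$v{\left(Q \right)} = - \frac{83432}{6231}$ ($v{\left(Q \right)} = 79 \left(- \frac{1}{6}\right) + \frac{\left(-41\right) \left(- \frac{1}{62}\right) + 1}{76 \left(- \frac{1}{9}\right) + 1} = - \frac{79}{6} + \frac{\frac{41}{62} + 1}{- \frac{76}{9} + 1} = - \frac{79}{6} + \frac{103}{62 \left(- \frac{67}{9}\right)} = - \frac{79}{6} + \frac{103}{62} \left(- \frac{9}{67}\right) = - \frac{79}{6} - \frac{927}{4154} = - \frac{83432}{6231}$)
$\frac{C{\left(170,-211 \right)}}{v{\left(w \right)}} = \frac{8 - 35870}{- \frac{83432}{6231}} = \left(8 - 35870\right) \left(- \frac{6231}{83432}\right) = \left(-35862\right) \left(- \frac{6231}{83432}\right) = \frac{111728061}{41716}$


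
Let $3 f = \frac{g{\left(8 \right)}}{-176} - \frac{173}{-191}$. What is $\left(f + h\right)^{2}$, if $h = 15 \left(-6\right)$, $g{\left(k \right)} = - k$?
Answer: $\frac{1278127474849}{158911236} \approx 8043.0$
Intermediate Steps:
$h = -90$
$f = \frac{3997}{12606}$ ($f = \frac{\frac{\left(-1\right) 8}{-176} - \frac{173}{-191}}{3} = \frac{\left(-8\right) \left(- \frac{1}{176}\right) - - \frac{173}{191}}{3} = \frac{\frac{1}{22} + \frac{173}{191}}{3} = \frac{1}{3} \cdot \frac{3997}{4202} = \frac{3997}{12606} \approx 0.31707$)
$\left(f + h\right)^{2} = \left(\frac{3997}{12606} - 90\right)^{2} = \left(- \frac{1130543}{12606}\right)^{2} = \frac{1278127474849}{158911236}$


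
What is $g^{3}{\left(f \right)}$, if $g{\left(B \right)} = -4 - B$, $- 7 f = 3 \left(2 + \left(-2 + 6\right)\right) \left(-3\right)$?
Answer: $- \frac{551368}{343} \approx -1607.5$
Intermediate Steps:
$f = \frac{54}{7}$ ($f = - \frac{3 \left(2 + \left(-2 + 6\right)\right) \left(-3\right)}{7} = - \frac{3 \left(2 + 4\right) \left(-3\right)}{7} = - \frac{3 \cdot 6 \left(-3\right)}{7} = - \frac{18 \left(-3\right)}{7} = \left(- \frac{1}{7}\right) \left(-54\right) = \frac{54}{7} \approx 7.7143$)
$g^{3}{\left(f \right)} = \left(-4 - \frac{54}{7}\right)^{3} = \left(- \frac{82}{7}\right)^{3} = - \frac{551368}{343}$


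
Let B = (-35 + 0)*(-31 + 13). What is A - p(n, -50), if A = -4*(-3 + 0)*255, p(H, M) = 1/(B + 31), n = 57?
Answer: 2022659/661 ≈ 3060.0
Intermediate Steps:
B = 630 (B = -35*(-18) = 630)
p(H, M) = 1/661 (p(H, M) = 1/(630 + 31) = 1/661)
A = 3060 (A = -4*(-3)*255 = 12*255 = 3060)
A - p(n, -50) = 3060 - 1*1/661 = 3060 - 1/661 = 2022659/661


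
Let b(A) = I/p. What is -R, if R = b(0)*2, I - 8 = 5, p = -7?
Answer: 26/7 ≈ 3.7143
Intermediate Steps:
I = 13 (I = 8 + 5 = 13)
b(A) = -13/7 (b(A) = 13/(-7) = 13*(-⅐) = -13/7)
R = -26/7 (R = -13/7*2 = -26/7 ≈ -3.7143)
-R = -1*(-26/7) = 26/7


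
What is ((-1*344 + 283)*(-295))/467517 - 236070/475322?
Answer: -1183875800/2583966459 ≈ -0.45816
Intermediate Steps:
((-1*344 + 283)*(-295))/467517 - 236070/475322 = ((-344 + 283)*(-295))*(1/467517) - 236070*1/475322 = -61*(-295)*(1/467517) - 2745/5527 = 17995*(1/467517) - 2745/5527 = 17995/467517 - 2745/5527 = -1183875800/2583966459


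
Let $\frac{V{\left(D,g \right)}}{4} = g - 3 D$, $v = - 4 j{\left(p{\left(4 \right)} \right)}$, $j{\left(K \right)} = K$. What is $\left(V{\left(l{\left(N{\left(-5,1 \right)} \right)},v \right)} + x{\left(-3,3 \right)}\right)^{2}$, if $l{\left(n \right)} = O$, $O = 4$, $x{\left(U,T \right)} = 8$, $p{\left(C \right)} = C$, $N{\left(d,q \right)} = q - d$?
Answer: $10816$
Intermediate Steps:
$l{\left(n \right)} = 4$
$v = -16$ ($v = \left(-4\right) 4 = -16$)
$V{\left(D,g \right)} = - 12 D + 4 g$ ($V{\left(D,g \right)} = 4 \left(g - 3 D\right) = - 12 D + 4 g$)
$\left(V{\left(l{\left(N{\left(-5,1 \right)} \right)},v \right)} + x{\left(-3,3 \right)}\right)^{2} = \left(\left(\left(-12\right) 4 + 4 \left(-16\right)\right) + 8\right)^{2} = \left(\left(-48 - 64\right) + 8\right)^{2} = \left(-112 + 8\right)^{2} = \left(-104\right)^{2} = 10816$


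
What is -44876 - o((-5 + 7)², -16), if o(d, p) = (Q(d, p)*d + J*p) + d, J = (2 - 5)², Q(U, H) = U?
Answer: -44752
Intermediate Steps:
J = 9 (J = (-3)² = 9)
o(d, p) = d + d² + 9*p (o(d, p) = (d*d + 9*p) + d = (d² + 9*p) + d = d + d² + 9*p)
-44876 - o((-5 + 7)², -16) = -44876 - ((-5 + 7)² + ((-5 + 7)²)² + 9*(-16)) = -44876 - (2² + (2²)² - 144) = -44876 - (4 + 4² - 144) = -44876 - (4 + 16 - 144) = -44876 - 1*(-124) = -44876 + 124 = -44752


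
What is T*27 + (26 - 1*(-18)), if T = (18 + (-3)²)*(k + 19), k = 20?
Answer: 28475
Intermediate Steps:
T = 1053 (T = (18 + (-3)²)*(20 + 19) = (18 + 9)*39 = 27*39 = 1053)
T*27 + (26 - 1*(-18)) = 1053*27 + (26 - 1*(-18)) = 28431 + (26 + 18) = 28431 + 44 = 28475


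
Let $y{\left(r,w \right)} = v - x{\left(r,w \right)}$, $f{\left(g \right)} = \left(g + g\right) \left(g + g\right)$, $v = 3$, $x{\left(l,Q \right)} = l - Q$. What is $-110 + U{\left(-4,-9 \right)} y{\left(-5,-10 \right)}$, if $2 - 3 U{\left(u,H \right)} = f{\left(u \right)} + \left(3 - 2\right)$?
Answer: $-68$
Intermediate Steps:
$f{\left(g \right)} = 4 g^{2}$ ($f{\left(g \right)} = 2 g 2 g = 4 g^{2}$)
$y{\left(r,w \right)} = 3 + w - r$ ($y{\left(r,w \right)} = 3 - \left(r - w\right) = 3 + w - r$)
$U{\left(u,H \right)} = \frac{1}{3} - \frac{4 u^{2}}{3}$ ($U{\left(u,H \right)} = \frac{2}{3} - \frac{4 u^{2} + \left(3 - 2\right)}{3} = \frac{2}{3} - \frac{4 u^{2} + 1}{3} = \frac{2}{3} - \frac{1 + 4 u^{2}}{3} = \frac{2}{3} - \left(\frac{1}{3} + \frac{4 u^{2}}{3}\right) = \frac{1}{3} - \frac{4 u^{2}}{3}$)
$-110 + U{\left(-4,-9 \right)} y{\left(-5,-10 \right)} = -110 + \left(\frac{1}{3} - \frac{4 \left(-4\right)^{2}}{3}\right) \left(3 - 10 - -5\right) = -110 + \left(\frac{1}{3} - \frac{64}{3}\right) \left(3 - 10 + 5\right) = -110 + \left(\frac{1}{3} - \frac{64}{3}\right) \left(-2\right) = -110 - -42 = -110 + 42 = -68$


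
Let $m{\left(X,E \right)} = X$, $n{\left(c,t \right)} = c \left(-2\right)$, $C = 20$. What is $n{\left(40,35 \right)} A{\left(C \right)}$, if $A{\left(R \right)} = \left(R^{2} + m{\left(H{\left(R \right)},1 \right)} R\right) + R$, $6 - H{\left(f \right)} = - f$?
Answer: $-75200$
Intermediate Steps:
$n{\left(c,t \right)} = - 2 c$
$H{\left(f \right)} = 6 + f$ ($H{\left(f \right)} = 6 - - f = 6 + f$)
$A{\left(R \right)} = R + R^{2} + R \left(6 + R\right)$ ($A{\left(R \right)} = \left(R^{2} + \left(6 + R\right) R\right) + R = \left(R^{2} + R \left(6 + R\right)\right) + R = R + R^{2} + R \left(6 + R\right)$)
$n{\left(40,35 \right)} A{\left(C \right)} = \left(-2\right) 40 \cdot 20 \left(7 + 2 \cdot 20\right) = - 80 \cdot 20 \left(7 + 40\right) = - 80 \cdot 20 \cdot 47 = \left(-80\right) 940 = -75200$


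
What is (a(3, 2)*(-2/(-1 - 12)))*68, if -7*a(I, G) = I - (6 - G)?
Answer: 136/91 ≈ 1.4945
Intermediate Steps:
a(I, G) = 6/7 - G/7 - I/7 (a(I, G) = -(I - (6 - G))/7 = -(I + (-6 + G))/7 = -(-6 + G + I)/7 = 6/7 - G/7 - I/7)
(a(3, 2)*(-2/(-1 - 12)))*68 = ((6/7 - 1/7*2 - 1/7*3)*(-2/(-1 - 12)))*68 = ((6/7 - 2/7 - 3/7)*(-2/(-13)))*68 = ((-2*(-1/13))/7)*68 = ((1/7)*(2/13))*68 = (2/91)*68 = 136/91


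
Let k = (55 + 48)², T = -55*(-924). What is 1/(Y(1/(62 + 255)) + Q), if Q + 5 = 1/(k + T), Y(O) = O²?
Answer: -6172938781/30864531987 ≈ -0.20000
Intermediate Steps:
T = 50820
k = 10609 (k = 103² = 10609)
Q = -307144/61429 (Q = -5 + 1/(10609 + 50820) = -5 + 1/61429 = -307144/61429 ≈ -5.0000)
1/(Y(1/(62 + 255)) + Q) = 1/((1/(62 + 255))² - 307144/61429) = 1/((1/317)² - 307144/61429) = 1/(1/100489 - 307144/61429) = 1/(-30864531987/6172938781) = -6172938781/30864531987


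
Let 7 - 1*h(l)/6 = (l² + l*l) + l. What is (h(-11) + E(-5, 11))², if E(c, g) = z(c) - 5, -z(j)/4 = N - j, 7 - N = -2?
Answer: 1974025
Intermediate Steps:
N = 9 (N = 7 - 1*(-2) = 7 + 2 = 9)
h(l) = 42 - 12*l² - 6*l (h(l) = 42 - 6*((l² + l*l) + l) = 42 - 6*((l² + l²) + l) = 42 - 6*(2*l² + l) = 42 - 6*(l + 2*l²) = 42 + (-12*l² - 6*l) = 42 - 12*l² - 6*l)
z(j) = -36 + 4*j (z(j) = -4*(9 - j) = -36 + 4*j)
E(c, g) = -41 + 4*c (E(c, g) = (-36 + 4*c) - 5 = -41 + 4*c)
(h(-11) + E(-5, 11))² = ((42 - 12*(-11)² - 6*(-11)) + (-41 + 4*(-5)))² = ((42 - 12*121 + 66) + (-41 - 20))² = ((42 - 1452 + 66) - 61)² = (-1344 - 61)² = (-1405)² = 1974025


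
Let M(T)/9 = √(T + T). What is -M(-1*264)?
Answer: -36*I*√33 ≈ -206.8*I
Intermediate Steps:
M(T) = 9*√2*√T (M(T) = 9*√(T + T) = 9*√(2*T) = 9*(√2*√T) = 9*√2*√T)
-M(-1*264) = -9*√2*√(-1*264) = -9*√2*√(-264) = -9*√2*2*I*√66 = -36*I*√33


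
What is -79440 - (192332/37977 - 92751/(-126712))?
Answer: -382304423787671/4812141624 ≈ -79446.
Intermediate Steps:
-79440 - (192332/37977 - 92751/(-126712)) = -79440 - (192332*(1/37977) - 92751*(-1/126712)) = -79440 - (192332/37977 + 92751/126712) = -79440 - 1*27893177111/4812141624 = -79440 - 27893177111/4812141624 = -382304423787671/4812141624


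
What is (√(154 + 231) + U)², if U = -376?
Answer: (376 - √385)² ≈ 1.2701e+5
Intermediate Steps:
(√(154 + 231) + U)² = (√(154 + 231) - 376)² = (√385 - 376)² = (-376 + √385)²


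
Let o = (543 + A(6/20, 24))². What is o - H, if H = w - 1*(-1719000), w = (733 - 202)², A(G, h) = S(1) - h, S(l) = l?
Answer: -1730561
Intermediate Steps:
A(G, h) = 1 - h
w = 281961 (w = 531² = 281961)
H = 2000961 (H = 281961 - 1*(-1719000) = 281961 + 1719000 = 2000961)
o = 270400 (o = (543 + (1 - 1*24))² = (543 + (1 - 24))² = (543 - 23)² = 520² = 270400)
o - H = 270400 - 1*2000961 = 270400 - 2000961 = -1730561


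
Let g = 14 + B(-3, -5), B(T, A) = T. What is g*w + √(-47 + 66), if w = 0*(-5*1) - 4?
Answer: -44 + √19 ≈ -39.641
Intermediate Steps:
g = 11 (g = 14 - 3 = 11)
w = -4 (w = 0*(-5) - 4 = 0 - 4 = -4)
g*w + √(-47 + 66) = 11*(-4) + √(-47 + 66) = -44 + √19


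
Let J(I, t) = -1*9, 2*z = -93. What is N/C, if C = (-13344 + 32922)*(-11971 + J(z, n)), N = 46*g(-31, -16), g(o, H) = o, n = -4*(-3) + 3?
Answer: 713/117272220 ≈ 6.0799e-6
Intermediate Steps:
n = 15 (n = 12 + 3 = 15)
z = -93/2 (z = (1/2)*(-93) = -93/2 ≈ -46.500)
J(I, t) = -9
N = -1426 (N = 46*(-31) = -1426)
C = -234544440 (C = (-13344 + 32922)*(-11971 - 9) = 19578*(-11980) = -234544440)
N/C = -1426/(-234544440) = -1426*(-1/234544440) = 713/117272220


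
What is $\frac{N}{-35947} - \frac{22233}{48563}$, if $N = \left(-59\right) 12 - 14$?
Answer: $- \frac{764147165}{1745694161} \approx -0.43773$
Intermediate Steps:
$N = -722$ ($N = -708 - 14 = -722$)
$\frac{N}{-35947} - \frac{22233}{48563} = - \frac{722}{-35947} - \frac{22233}{48563} = \left(-722\right) \left(- \frac{1}{35947}\right) - \frac{22233}{48563} = \frac{722}{35947} - \frac{22233}{48563} = - \frac{764147165}{1745694161}$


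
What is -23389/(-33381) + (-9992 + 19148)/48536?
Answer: 360211235/405045054 ≈ 0.88931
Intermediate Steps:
-23389/(-33381) + (-9992 + 19148)/48536 = -23389*(-1/33381) + 9156*(1/48536) = 23389/33381 + 2289/12134 = 360211235/405045054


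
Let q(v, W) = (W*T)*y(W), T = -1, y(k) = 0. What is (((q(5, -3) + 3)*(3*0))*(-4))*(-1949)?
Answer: 0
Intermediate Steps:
q(v, W) = 0 (q(v, W) = (W*(-1))*0 = -W*0 = 0)
(((q(5, -3) + 3)*(3*0))*(-4))*(-1949) = (((0 + 3)*(3*0))*(-4))*(-1949) = ((3*0)*(-4))*(-1949) = (0*(-4))*(-1949) = 0*(-1949) = 0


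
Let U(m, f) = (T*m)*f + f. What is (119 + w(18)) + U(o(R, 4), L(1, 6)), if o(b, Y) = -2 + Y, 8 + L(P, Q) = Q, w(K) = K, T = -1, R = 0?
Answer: 139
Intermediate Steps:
L(P, Q) = -8 + Q
U(m, f) = f - f*m (U(m, f) = (-m)*f + f = -f*m + f = f - f*m)
(119 + w(18)) + U(o(R, 4), L(1, 6)) = (119 + 18) + (-8 + 6)*(1 - (-2 + 4)) = 137 - 2*(1 - 1*2) = 137 - 2*(1 - 2) = 137 - 2*(-1) = 137 + 2 = 139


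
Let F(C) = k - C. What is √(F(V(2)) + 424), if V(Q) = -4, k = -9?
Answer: √419 ≈ 20.469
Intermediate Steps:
F(C) = -9 - C
√(F(V(2)) + 424) = √((-9 - 1*(-4)) + 424) = √((-9 + 4) + 424) = √(-5 + 424) = √419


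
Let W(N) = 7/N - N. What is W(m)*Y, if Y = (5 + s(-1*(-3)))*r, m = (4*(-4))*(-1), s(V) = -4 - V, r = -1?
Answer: -249/8 ≈ -31.125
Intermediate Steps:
m = 16 (m = -16*(-1) = 16)
W(N) = -N + 7/N
Y = 2 (Y = (5 + (-4 - (-1)*(-3)))*(-1) = (5 + (-4 - 1*3))*(-1) = (5 + (-4 - 3))*(-1) = (5 - 7)*(-1) = -2*(-1) = 2)
W(m)*Y = (-1*16 + 7/16)*2 = (-16 + 7*(1/16))*2 = (-16 + 7/16)*2 = -249/16*2 = -249/8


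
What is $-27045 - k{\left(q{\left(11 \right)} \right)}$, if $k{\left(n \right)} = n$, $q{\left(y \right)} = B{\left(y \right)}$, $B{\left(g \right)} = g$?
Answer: $-27056$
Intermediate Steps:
$q{\left(y \right)} = y$
$-27045 - k{\left(q{\left(11 \right)} \right)} = -27045 - 11 = -27056$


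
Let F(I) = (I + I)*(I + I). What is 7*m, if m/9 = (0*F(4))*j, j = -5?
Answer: 0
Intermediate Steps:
F(I) = 4*I**2 (F(I) = (2*I)*(2*I) = 4*I**2)
m = 0 (m = 9*((0*(4*4**2))*(-5)) = 9*((0*(4*16))*(-5)) = 9*((0*64)*(-5)) = 9*(0*(-5)) = 9*0 = 0)
7*m = 7*0 = 0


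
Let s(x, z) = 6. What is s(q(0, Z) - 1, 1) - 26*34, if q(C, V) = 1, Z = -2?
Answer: -878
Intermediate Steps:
s(q(0, Z) - 1, 1) - 26*34 = 6 - 26*34 = 6 - 884 = -878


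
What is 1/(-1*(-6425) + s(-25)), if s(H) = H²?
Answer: 1/7050 ≈ 0.00014184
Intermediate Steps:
1/(-1*(-6425) + s(-25)) = 1/(-1*(-6425) + (-25)²) = 1/(6425 + 625) = 1/7050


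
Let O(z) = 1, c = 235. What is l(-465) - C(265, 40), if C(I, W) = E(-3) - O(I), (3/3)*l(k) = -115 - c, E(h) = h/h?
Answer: -350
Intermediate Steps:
E(h) = 1
l(k) = -350 (l(k) = -115 - 1*235 = -115 - 235 = -350)
C(I, W) = 0 (C(I, W) = 1 - 1*1 = 1 - 1 = 0)
l(-465) - C(265, 40) = -350 - 1*0 = -350 + 0 = -350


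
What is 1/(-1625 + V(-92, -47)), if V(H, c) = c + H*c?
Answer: 1/2652 ≈ 0.00037707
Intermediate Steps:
1/(-1625 + V(-92, -47)) = 1/(-1625 - 47*(1 - 92)) = 1/(-1625 - 47*(-91)) = 1/(-1625 + 4277) = 1/2652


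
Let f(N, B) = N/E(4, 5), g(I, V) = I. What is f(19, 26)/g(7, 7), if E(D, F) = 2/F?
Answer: 95/14 ≈ 6.7857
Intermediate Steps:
f(N, B) = 5*N/2 (f(N, B) = N/((2/5)) = N/((2*(1/5))) = N/(2/5) = N*(5/2) = 5*N/2)
f(19, 26)/g(7, 7) = ((5/2)*19)/7 = (95/2)*(1/7) = 95/14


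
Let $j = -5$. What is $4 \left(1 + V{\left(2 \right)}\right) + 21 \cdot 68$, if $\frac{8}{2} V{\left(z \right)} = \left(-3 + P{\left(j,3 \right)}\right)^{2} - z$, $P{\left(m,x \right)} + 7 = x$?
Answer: $1479$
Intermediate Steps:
$P{\left(m,x \right)} = -7 + x$
$V{\left(z \right)} = \frac{49}{4} - \frac{z}{4}$ ($V{\left(z \right)} = \frac{\left(-3 + \left(-7 + 3\right)\right)^{2} - z}{4} = \frac{\left(-3 - 4\right)^{2} - z}{4} = \frac{\left(-7\right)^{2} - z}{4} = \frac{49 - z}{4} = \frac{49}{4} - \frac{z}{4}$)
$4 \left(1 + V{\left(2 \right)}\right) + 21 \cdot 68 = 4 \left(1 + \left(\frac{49}{4} - \frac{1}{2}\right)\right) + 21 \cdot 68 = 4 \left(1 + \left(\frac{49}{4} - \frac{1}{2}\right)\right) + 1428 = 4 \left(1 + \frac{47}{4}\right) + 1428 = 4 \cdot \frac{51}{4} + 1428 = 51 + 1428 = 1479$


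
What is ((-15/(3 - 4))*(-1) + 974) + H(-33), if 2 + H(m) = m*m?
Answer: 2046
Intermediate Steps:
H(m) = -2 + m² (H(m) = -2 + m*m = -2 + m²)
((-15/(3 - 4))*(-1) + 974) + H(-33) = ((-15/(3 - 4))*(-1) + 974) + (-2 + (-33)²) = ((-15/(-1))*(-1) + 974) + (-2 + 1089) = (-1*(-15)*(-1) + 974) + 1087 = (15*(-1) + 974) + 1087 = (-15 + 974) + 1087 = 959 + 1087 = 2046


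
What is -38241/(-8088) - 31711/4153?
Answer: -32554565/11196488 ≈ -2.9076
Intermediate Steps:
-38241/(-8088) - 31711/4153 = -38241*(-1/8088) - 31711*1/4153 = 12747/2696 - 31711/4153 = -32554565/11196488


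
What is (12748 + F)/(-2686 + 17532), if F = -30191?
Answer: -17443/14846 ≈ -1.1749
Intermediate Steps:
(12748 + F)/(-2686 + 17532) = (12748 - 30191)/(-2686 + 17532) = -17443/14846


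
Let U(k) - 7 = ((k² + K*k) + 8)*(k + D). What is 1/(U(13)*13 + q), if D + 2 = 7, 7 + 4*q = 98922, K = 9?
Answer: 4/374463 ≈ 1.0682e-5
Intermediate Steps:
q = 98915/4 (q = -7/4 + (¼)*98922 = -7/4 + 49461/2 = 98915/4 ≈ 24729.)
D = 5 (D = -2 + 7 = 5)
U(k) = 7 + (5 + k)*(8 + k² + 9*k) (U(k) = 7 + ((k² + 9*k) + 8)*(k + 5) = 7 + (8 + k² + 9*k)*(5 + k) = 7 + (5 + k)*(8 + k² + 9*k))
1/(U(13)*13 + q) = 1/((47 + 13³ + 14*13² + 53*13)*13 + 98915/4) = 1/((47 + 2197 + 14*169 + 689)*13 + 98915/4) = 1/((47 + 2197 + 2366 + 689)*13 + 98915/4) = 1/(5299*13 + 98915/4) = 1/(68887 + 98915/4) = 1/(374463/4) = 4/374463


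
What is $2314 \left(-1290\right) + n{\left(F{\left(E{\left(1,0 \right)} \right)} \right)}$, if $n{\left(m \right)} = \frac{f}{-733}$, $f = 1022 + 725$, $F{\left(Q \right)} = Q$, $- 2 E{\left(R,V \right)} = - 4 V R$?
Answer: $- \frac{2188050727}{733} \approx -2.9851 \cdot 10^{6}$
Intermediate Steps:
$E{\left(R,V \right)} = 2 R V$ ($E{\left(R,V \right)} = - \frac{- 4 V R}{2} = - \frac{\left(-4\right) R V}{2} = 2 R V$)
$f = 1747$
$n{\left(m \right)} = - \frac{1747}{733}$ ($n{\left(m \right)} = \frac{1747}{-733} = 1747 \left(- \frac{1}{733}\right) = - \frac{1747}{733}$)
$2314 \left(-1290\right) + n{\left(F{\left(E{\left(1,0 \right)} \right)} \right)} = 2314 \left(-1290\right) - \frac{1747}{733} = -2985060 - \frac{1747}{733} = - \frac{2188050727}{733}$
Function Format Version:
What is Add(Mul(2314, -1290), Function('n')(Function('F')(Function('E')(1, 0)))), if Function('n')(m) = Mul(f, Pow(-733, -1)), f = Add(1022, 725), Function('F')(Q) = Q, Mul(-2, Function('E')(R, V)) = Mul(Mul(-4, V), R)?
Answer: Rational(-2188050727, 733) ≈ -2.9851e+6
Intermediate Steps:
Function('E')(R, V) = Mul(2, R, V) (Function('E')(R, V) = Mul(Rational(-1, 2), Mul(Mul(-4, V), R)) = Mul(Rational(-1, 2), Mul(-4, R, V)) = Mul(2, R, V))
f = 1747
Function('n')(m) = Rational(-1747, 733) (Function('n')(m) = Mul(1747, Pow(-733, -1)) = Mul(1747, Rational(-1, 733)) = Rational(-1747, 733))
Add(Mul(2314, -1290), Function('n')(Function('F')(Function('E')(1, 0)))) = Add(Mul(2314, -1290), Rational(-1747, 733)) = Add(-2985060, Rational(-1747, 733)) = Rational(-2188050727, 733)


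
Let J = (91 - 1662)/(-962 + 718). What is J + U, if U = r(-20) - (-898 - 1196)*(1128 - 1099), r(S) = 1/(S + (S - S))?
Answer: 37046757/610 ≈ 60732.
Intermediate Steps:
r(S) = 1/S (r(S) = 1/(S + 0) = 1/S)
U = 1214519/20 (U = 1/(-20) - (-898 - 1196)*(1128 - 1099) = -1/20 - (-2094)*29 = -1/20 - 1*(-60726) = -1/20 + 60726 = 1214519/20 ≈ 60726.)
J = 1571/244 (J = -1571/(-244) = -1571*(-1/244) = 1571/244 ≈ 6.4385)
J + U = 1571/244 + 1214519/20 = 37046757/610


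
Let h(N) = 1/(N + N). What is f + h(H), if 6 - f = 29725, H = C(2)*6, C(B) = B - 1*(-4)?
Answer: -2139767/72 ≈ -29719.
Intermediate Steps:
C(B) = 4 + B (C(B) = B + 4 = 4 + B)
H = 36 (H = (4 + 2)*6 = 6*6 = 36)
f = -29719 (f = 6 - 1*29725 = 6 - 29725 = -29719)
h(N) = 1/(2*N)
f + h(H) = -29719 + (1/2)/36 = -29719 + (1/2)*(1/36) = -29719 + 1/72 = -2139767/72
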